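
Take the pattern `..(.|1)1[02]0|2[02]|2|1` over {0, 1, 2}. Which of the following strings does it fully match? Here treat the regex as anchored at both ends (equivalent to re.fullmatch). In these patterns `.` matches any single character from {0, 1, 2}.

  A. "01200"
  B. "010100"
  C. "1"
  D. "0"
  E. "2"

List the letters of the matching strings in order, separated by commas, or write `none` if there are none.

A → no match
B → match
C → match
D → no match
E → match

B, C, E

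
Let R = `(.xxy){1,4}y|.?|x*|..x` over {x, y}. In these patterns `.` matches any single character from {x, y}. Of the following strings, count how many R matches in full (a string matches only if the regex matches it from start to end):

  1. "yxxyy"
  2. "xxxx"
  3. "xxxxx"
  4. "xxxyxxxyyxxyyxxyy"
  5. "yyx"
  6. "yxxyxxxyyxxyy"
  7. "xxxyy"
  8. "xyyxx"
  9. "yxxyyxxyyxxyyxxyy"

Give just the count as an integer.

1 → match
2 → match
3 → match
4 → match
5 → match
6 → match
7 → match
8 → no match
9 → match
Total matched: 8

8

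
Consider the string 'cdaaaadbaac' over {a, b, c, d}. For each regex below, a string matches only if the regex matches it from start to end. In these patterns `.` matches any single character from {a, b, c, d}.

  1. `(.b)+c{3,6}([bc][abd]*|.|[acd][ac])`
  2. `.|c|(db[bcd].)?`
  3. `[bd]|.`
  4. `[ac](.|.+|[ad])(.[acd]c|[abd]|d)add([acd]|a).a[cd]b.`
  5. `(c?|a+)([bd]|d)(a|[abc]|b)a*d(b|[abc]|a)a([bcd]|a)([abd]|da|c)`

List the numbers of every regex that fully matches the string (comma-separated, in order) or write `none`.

1 → no match
2 → no match
3 → no match
4 → no match
5 → match

5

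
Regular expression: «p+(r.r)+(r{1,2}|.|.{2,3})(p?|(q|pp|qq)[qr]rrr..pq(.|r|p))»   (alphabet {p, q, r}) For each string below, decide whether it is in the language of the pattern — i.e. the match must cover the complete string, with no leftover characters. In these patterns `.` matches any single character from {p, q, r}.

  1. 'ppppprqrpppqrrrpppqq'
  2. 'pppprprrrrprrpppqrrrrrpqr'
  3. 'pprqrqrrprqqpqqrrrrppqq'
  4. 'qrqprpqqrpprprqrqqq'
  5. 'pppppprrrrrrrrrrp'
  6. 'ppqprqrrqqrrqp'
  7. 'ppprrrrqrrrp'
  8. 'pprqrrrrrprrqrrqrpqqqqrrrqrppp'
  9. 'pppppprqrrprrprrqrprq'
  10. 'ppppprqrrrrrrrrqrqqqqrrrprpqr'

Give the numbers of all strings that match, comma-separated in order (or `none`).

1, 5, 7, 9, 10

1 → match
2 → no match
3 → no match
4 → no match — must start with 'p'
5 → match
6 → no match
7 → match
8 → no match
9 → match
10 → match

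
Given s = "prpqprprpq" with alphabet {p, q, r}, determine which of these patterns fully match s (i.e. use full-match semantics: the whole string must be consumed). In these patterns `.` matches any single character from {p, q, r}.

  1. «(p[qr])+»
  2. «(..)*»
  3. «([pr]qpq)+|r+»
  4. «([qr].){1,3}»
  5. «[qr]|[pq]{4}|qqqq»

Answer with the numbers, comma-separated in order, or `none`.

1 → match
2 → match
3 → no match
4 → no match
5 → no match

1, 2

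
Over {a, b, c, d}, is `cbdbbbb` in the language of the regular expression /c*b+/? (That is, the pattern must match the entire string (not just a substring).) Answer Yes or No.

No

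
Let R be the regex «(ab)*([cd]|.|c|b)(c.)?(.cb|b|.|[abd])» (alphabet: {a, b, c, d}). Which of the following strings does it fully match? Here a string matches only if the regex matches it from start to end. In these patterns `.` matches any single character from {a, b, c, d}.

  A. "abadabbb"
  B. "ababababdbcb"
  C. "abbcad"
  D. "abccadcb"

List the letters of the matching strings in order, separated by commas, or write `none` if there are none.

A → no match
B → match
C → match
D → match

B, C, D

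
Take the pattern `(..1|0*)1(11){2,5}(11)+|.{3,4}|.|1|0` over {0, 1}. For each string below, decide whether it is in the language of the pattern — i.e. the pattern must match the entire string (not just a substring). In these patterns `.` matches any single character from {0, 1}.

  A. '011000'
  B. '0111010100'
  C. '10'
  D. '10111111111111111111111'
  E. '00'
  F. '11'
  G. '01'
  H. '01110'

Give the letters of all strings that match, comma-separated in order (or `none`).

none

A. '011000' → no match
B. '0111010100' → no match
C. '10' → no match
D → no match
E. '00' → no match
F. '11' → no match
G. '01' → no match
H. '01110' → no match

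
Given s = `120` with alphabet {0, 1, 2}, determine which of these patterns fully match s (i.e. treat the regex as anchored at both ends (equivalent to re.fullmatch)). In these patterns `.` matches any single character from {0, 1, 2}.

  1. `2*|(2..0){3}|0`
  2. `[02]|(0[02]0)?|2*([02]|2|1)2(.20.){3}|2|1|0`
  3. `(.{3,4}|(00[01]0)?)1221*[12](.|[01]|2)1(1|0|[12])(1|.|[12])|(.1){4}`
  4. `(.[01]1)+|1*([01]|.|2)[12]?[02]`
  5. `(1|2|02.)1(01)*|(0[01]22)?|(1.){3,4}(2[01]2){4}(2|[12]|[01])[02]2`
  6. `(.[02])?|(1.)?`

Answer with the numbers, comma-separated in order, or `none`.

1 → no match
2 → no match
3 → no match
4 → match
5 → no match
6 → no match

4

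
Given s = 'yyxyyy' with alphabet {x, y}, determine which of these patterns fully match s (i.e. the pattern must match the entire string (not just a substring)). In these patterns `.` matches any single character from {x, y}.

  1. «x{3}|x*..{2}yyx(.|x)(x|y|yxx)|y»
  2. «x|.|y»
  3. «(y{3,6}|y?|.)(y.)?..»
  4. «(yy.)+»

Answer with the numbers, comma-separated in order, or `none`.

4

1 → no match
2 → no match
3 → no match
4 → match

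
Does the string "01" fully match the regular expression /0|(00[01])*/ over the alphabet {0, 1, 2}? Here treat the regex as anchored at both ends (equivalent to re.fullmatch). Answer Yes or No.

No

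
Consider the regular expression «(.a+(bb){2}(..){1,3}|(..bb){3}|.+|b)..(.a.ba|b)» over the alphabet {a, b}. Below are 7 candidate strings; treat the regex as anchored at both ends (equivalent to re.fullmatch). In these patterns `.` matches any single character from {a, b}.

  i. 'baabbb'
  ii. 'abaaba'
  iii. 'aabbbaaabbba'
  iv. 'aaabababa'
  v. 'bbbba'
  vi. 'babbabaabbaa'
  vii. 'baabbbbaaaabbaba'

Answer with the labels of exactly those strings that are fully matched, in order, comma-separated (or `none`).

i. 'baabbb' → match
ii. 'abaaba' → no match
iii. 'aabbbaaabbba' → no match
iv. 'aaabababa' → no match
v. 'bbbba' → no match
vi. 'babbabaabbaa' → no match
vii → no match

i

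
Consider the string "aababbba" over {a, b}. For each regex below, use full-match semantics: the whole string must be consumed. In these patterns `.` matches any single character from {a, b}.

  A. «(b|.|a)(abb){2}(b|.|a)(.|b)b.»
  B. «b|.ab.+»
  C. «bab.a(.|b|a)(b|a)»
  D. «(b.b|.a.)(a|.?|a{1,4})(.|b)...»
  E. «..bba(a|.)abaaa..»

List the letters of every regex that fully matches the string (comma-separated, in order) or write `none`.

A → no match
B → match
C → no match — must start with "bab"
D → match
E → no match

B, D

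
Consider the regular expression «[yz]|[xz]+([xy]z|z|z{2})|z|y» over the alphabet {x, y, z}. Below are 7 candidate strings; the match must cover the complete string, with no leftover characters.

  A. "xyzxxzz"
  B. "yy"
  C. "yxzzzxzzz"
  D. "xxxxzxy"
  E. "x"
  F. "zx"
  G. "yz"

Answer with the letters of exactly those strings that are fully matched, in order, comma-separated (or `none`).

none

A → no match
B → no match
C → no match
D → no match
E → no match
F → no match
G → no match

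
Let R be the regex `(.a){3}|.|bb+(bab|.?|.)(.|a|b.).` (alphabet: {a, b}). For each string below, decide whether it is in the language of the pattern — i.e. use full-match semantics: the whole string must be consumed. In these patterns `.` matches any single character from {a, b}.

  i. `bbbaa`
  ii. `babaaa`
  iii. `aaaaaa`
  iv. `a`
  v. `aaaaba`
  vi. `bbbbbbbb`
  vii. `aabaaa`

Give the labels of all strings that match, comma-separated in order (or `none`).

i, ii, iii, iv, v, vi, vii

i → match
ii → match
iii → match
iv → match
v → match
vi → match
vii → match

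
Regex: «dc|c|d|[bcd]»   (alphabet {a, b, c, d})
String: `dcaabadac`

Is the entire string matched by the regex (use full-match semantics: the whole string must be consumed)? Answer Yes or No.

No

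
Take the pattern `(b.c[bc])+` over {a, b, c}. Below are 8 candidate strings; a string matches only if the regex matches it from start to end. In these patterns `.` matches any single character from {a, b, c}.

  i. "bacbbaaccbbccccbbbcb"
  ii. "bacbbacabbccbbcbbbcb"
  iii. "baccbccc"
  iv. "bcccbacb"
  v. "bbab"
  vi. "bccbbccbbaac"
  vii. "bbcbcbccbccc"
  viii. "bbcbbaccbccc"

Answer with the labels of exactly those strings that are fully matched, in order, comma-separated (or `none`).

i → no match
ii → no match
iii → match
iv → match
v → no match
vi → no match
vii → no match
viii → match

iii, iv, viii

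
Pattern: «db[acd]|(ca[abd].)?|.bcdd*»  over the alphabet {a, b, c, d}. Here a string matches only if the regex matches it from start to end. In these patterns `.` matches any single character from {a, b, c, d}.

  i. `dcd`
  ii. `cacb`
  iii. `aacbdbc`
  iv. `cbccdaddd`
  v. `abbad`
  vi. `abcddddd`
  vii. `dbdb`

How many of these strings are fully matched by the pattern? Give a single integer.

1

i → no match
ii → no match
iii → no match
iv → no match
v → no match
vi → match
vii → no match
Total matched: 1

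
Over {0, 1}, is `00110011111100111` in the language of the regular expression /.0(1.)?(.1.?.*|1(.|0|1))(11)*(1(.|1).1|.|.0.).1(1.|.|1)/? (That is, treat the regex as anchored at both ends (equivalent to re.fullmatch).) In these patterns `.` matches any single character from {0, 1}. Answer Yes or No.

Yes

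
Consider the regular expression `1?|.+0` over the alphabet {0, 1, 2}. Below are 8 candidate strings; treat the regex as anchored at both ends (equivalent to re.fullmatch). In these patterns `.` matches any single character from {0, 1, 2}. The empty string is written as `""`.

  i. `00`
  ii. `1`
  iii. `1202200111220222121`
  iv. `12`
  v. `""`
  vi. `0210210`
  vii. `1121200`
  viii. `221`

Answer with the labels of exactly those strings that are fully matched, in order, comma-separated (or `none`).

i → match
ii → match
iii → no match
iv → no match
v → match
vi → match
vii → match
viii → no match

i, ii, v, vi, vii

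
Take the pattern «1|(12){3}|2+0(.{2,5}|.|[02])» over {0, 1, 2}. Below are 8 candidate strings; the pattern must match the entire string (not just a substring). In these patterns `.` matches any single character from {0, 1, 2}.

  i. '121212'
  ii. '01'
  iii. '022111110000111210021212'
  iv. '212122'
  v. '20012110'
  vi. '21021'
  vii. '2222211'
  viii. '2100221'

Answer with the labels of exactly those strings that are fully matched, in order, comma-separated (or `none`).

i → match
ii → no match
iii → no match
iv → no match
v → no match
vi → no match
vii → no match
viii → no match

i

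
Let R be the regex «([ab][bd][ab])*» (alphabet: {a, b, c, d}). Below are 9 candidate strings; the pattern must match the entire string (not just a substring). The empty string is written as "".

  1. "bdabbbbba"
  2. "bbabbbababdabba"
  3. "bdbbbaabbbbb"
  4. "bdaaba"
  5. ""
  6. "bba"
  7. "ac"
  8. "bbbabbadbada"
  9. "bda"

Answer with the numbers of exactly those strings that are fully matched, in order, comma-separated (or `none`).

1 → match
2 → match
3 → match
4 → match
5 → match
6 → match
7 → no match
8 → match
9 → match

1, 2, 3, 4, 5, 6, 8, 9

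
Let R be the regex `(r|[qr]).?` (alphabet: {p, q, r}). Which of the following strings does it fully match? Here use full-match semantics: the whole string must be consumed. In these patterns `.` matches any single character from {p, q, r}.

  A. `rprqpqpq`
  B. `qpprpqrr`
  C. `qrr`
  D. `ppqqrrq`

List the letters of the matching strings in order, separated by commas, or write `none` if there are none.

none

A. `rprqpqpq` → no match
B. `qpprpqrr` → no match
C. `qrr` → no match
D. `ppqqrrq` → no match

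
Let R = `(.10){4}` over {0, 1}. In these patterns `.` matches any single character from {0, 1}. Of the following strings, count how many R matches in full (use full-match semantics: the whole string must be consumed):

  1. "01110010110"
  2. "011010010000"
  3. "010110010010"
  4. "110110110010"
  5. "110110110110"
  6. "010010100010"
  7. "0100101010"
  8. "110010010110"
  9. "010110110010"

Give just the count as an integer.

5

1 → no match
2 → no match — must end with "10"
3 → match
4 → match
5 → match
6 → no match
7 → no match
8 → match
9 → match
Total matched: 5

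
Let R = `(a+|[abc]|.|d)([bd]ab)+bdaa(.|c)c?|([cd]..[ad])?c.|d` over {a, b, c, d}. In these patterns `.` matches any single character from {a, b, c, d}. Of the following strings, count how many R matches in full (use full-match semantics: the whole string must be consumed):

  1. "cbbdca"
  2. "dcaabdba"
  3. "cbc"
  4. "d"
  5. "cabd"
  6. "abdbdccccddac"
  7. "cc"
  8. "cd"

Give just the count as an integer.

4

1 → match
2 → no match
3 → no match
4 → match
5 → no match
6 → no match
7 → match
8 → match
Total matched: 4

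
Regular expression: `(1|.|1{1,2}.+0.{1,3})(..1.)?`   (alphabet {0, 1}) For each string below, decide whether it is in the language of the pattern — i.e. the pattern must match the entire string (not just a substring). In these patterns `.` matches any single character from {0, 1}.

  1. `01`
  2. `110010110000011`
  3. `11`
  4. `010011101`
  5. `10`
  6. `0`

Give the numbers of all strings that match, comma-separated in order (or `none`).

1. `01` → no match
2 → match
3. `11` → no match
4. `010011101` → no match
5. `10` → no match
6. `0` → match

2, 6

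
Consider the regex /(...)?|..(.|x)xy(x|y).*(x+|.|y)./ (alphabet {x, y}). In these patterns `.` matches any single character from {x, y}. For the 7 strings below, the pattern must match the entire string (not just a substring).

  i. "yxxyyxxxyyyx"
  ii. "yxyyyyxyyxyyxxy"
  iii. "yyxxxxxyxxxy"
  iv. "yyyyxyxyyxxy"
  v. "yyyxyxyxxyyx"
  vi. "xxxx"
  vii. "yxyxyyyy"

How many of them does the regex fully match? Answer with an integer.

2

i → no match
ii → no match
iii → no match
iv → no match
v → match
vi → no match
vii → match
Total matched: 2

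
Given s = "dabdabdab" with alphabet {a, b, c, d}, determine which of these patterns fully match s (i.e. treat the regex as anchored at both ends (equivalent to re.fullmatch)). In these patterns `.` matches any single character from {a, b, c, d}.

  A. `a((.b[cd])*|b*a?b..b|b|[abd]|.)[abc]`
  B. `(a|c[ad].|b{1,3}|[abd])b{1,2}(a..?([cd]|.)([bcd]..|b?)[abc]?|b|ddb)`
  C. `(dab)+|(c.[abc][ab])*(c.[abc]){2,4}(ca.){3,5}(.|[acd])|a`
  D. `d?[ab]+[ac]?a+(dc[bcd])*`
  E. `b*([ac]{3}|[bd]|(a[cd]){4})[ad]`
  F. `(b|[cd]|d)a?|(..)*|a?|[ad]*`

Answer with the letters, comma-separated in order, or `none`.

A → no match — must start with "a"
B → no match
C → match
D → no match
E → no match
F → no match

C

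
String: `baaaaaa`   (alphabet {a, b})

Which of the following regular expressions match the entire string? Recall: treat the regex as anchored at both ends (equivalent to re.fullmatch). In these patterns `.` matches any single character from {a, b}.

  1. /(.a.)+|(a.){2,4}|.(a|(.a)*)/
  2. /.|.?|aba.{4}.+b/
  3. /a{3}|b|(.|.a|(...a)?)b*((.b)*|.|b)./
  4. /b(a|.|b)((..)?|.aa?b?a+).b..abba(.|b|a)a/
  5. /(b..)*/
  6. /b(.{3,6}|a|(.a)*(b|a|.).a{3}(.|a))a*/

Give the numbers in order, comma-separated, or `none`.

1, 6

1 → match
2 → no match
3 → no match
4 → no match
5 → no match
6 → match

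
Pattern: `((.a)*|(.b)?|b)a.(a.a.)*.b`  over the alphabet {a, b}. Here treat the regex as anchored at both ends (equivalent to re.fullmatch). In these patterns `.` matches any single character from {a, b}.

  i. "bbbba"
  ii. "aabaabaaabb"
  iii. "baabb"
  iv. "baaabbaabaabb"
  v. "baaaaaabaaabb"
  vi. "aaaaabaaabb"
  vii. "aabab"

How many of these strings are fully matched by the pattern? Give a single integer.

1

i → no match — must end with "b"
ii → no match
iii → match
iv → no match
v → no match
vi → no match
vii → no match
Total matched: 1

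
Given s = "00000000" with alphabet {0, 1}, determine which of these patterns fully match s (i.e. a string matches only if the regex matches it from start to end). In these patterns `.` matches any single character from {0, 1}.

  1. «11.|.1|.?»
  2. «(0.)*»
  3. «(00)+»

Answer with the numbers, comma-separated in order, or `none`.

1 → no match
2 → match
3 → match

2, 3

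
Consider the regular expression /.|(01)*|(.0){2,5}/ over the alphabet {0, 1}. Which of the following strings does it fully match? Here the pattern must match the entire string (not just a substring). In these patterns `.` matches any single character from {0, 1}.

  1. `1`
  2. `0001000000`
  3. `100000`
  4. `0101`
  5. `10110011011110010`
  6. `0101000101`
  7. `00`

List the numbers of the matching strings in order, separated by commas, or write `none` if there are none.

1, 3, 4

1 → match
2 → no match
3 → match
4 → match
5 → no match
6 → no match
7 → no match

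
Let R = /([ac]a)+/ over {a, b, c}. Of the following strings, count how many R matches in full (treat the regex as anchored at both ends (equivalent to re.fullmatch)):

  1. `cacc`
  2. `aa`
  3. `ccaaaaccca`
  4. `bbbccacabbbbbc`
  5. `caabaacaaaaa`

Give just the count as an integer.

1. `cacc` → no match — must end with `a`
2. `aa` → match
3. `ccaaaaccca` → no match
4 → no match — must end with `a`
5. `caabaacaaaaa` → no match
Total matched: 1

1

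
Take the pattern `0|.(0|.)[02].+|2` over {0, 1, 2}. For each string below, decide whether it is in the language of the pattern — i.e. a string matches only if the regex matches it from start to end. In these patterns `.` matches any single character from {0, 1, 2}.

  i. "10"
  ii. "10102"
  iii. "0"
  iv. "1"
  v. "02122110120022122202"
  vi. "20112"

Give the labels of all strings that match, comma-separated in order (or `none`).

i → no match
ii → no match
iii → match
iv → no match
v → no match
vi → no match

iii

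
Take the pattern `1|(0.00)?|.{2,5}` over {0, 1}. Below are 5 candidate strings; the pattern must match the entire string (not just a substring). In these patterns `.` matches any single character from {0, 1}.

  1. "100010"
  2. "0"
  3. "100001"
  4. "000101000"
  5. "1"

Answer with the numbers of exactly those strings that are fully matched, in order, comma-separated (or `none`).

5

1. "100010" → no match
2. "0" → no match
3. "100001" → no match
4. "000101000" → no match
5. "1" → match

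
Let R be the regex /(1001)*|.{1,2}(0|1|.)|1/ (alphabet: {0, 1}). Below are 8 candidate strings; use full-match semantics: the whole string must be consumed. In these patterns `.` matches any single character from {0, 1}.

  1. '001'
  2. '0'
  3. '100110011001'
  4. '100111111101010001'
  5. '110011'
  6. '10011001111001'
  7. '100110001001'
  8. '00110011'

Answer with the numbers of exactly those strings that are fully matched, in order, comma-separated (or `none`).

1, 3

1 → match
2 → no match
3 → match
4 → no match
5 → no match
6 → no match
7 → no match
8 → no match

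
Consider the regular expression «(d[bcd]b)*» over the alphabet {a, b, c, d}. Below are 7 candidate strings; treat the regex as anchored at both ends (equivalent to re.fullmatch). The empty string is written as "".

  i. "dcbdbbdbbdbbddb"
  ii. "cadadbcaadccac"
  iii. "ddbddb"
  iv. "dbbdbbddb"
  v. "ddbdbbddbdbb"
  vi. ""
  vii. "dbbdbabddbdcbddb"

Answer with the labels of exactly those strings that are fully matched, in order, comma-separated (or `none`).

i → match
ii → no match
iii → match
iv → match
v → match
vi → match
vii → no match

i, iii, iv, v, vi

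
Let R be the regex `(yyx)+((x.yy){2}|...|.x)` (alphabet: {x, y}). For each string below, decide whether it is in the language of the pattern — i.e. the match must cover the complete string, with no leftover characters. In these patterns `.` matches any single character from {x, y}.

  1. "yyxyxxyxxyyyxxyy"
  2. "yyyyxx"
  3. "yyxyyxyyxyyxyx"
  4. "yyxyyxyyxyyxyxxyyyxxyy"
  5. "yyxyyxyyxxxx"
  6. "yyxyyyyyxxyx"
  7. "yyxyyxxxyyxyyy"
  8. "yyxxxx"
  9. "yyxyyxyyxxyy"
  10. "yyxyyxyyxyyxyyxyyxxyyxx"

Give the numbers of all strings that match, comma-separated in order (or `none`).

1 → no match
2 → no match — must start with "yyx"
3 → match
4 → no match
5 → match
6 → no match
7 → match
8 → match
9 → match
10 → no match

3, 5, 7, 8, 9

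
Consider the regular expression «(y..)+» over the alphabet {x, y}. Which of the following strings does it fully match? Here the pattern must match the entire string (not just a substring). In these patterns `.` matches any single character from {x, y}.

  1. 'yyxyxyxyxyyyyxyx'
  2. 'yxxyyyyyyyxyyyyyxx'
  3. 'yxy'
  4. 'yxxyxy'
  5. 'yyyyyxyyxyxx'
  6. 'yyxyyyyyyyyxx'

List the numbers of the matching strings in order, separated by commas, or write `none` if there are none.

1 → no match
2 → match
3 → match
4 → match
5 → match
6 → no match

2, 3, 4, 5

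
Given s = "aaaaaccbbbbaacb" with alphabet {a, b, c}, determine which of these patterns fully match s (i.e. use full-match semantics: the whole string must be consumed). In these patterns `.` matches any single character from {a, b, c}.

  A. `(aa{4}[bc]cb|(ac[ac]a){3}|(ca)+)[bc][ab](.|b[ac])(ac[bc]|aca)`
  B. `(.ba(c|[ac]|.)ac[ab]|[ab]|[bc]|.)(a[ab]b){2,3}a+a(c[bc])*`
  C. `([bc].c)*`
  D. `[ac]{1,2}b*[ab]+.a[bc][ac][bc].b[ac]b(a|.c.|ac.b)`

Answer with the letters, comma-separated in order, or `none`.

A

A → match
B → no match
C → no match
D → no match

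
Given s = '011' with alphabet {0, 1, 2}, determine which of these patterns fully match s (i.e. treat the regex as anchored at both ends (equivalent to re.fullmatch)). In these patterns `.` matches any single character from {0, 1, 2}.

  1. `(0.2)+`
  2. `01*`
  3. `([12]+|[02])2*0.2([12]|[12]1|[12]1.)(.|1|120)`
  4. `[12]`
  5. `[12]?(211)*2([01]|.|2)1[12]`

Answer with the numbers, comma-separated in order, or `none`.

1 → no match — must end with '2'
2 → match
3 → no match
4 → no match
5 → no match

2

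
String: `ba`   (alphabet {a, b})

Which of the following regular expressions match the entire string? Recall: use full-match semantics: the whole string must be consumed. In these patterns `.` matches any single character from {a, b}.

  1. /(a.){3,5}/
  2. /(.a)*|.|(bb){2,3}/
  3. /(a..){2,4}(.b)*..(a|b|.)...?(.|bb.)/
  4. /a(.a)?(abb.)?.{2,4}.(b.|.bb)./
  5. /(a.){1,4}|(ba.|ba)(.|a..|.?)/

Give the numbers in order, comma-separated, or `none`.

1 → no match — must start with `a`
2 → match
3 → no match — must start with `a`
4 → no match — must start with `a`
5 → match

2, 5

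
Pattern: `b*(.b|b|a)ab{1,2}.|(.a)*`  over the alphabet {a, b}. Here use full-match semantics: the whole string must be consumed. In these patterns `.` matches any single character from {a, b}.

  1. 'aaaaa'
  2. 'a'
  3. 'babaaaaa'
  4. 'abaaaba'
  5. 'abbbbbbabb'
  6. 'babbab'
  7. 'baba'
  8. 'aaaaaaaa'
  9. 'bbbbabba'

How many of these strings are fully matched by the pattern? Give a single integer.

1. 'aaaaa' → no match
2. 'a' → no match
3. 'babaaaaa' → match
4. 'abaaaba' → no match
5. 'abbbbbbabb' → no match
6. 'babbab' → no match
7. 'baba' → match
8. 'aaaaaaaa' → match
9. 'bbbbabba' → match
Total matched: 4

4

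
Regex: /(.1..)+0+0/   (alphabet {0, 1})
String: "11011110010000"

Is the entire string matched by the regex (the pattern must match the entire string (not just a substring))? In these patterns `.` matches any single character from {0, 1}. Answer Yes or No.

Yes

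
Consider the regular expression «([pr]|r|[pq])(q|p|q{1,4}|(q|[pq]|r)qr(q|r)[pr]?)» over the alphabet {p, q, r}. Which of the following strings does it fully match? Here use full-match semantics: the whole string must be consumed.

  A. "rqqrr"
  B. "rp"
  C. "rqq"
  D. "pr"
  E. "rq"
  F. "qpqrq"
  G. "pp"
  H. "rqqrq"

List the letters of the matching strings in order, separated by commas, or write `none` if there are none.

A, B, C, E, F, G, H

A → match
B → match
C → match
D → no match
E → match
F → match
G → match
H → match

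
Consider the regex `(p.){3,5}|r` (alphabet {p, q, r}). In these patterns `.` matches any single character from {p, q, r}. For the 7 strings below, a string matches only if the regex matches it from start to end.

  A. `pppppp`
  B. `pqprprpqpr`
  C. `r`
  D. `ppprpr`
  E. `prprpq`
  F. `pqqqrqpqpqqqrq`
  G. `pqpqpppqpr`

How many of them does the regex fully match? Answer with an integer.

A. `pppppp` → match
B. `pqprprpqpr` → match
C. `r` → match
D. `ppprpr` → match
E. `prprpq` → match
F → no match
G. `pqpqpppqpr` → match
Total matched: 6

6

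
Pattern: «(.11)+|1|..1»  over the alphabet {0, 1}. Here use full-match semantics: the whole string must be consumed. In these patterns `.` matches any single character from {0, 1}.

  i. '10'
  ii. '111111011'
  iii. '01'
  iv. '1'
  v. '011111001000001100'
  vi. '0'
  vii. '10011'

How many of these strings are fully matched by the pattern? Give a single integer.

2

i → no match
ii → match
iii → no match
iv → match
v → no match
vi → no match
vii → no match
Total matched: 2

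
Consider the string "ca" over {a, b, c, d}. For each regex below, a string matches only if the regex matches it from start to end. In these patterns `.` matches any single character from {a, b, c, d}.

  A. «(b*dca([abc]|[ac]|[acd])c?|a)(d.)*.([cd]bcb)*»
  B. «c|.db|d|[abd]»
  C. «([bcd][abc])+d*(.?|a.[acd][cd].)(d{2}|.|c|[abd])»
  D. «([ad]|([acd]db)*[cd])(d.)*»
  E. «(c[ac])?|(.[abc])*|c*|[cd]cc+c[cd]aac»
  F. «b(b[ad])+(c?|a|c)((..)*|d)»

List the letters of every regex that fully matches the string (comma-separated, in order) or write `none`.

A → no match
B → no match
C → no match
D → no match
E → match
F → no match — must start with "bb"

E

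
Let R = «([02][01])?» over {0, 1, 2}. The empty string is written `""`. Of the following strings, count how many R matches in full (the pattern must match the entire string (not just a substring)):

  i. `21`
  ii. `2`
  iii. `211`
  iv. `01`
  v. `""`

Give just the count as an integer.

3

i → match
ii → no match
iii → no match
iv → match
v → match
Total matched: 3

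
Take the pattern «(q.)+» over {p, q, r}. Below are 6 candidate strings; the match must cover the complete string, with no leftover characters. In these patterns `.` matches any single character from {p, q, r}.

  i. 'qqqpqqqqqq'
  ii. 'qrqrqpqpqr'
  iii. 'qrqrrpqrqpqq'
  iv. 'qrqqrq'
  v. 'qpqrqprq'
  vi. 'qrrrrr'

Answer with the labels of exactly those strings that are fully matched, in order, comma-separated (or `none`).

i, ii

i → match
ii → match
iii → no match
iv → no match
v → no match
vi → no match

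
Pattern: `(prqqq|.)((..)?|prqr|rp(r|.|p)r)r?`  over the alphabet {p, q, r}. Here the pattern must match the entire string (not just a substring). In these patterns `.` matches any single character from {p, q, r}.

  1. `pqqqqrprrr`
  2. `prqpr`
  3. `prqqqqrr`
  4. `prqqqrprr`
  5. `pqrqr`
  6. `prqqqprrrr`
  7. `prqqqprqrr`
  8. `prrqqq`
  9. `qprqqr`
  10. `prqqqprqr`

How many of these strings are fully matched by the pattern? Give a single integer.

1 → no match
2 → no match
3 → match
4 → match
5 → no match
6 → no match
7 → match
8 → no match
9 → no match
10 → match
Total matched: 4

4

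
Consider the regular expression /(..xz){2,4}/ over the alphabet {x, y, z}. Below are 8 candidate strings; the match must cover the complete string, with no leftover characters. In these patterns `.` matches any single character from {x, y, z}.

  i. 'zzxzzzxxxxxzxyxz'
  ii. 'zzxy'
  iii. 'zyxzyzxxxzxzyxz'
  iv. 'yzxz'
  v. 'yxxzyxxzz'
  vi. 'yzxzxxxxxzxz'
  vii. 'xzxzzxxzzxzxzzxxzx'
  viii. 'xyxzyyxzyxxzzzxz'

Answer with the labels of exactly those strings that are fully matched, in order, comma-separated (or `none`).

i → no match
ii → no match — must end with 'xz'
iii → no match
iv → no match
v → no match — must end with 'xz'
vi → no match
vii → no match — must end with 'xz'
viii → match

viii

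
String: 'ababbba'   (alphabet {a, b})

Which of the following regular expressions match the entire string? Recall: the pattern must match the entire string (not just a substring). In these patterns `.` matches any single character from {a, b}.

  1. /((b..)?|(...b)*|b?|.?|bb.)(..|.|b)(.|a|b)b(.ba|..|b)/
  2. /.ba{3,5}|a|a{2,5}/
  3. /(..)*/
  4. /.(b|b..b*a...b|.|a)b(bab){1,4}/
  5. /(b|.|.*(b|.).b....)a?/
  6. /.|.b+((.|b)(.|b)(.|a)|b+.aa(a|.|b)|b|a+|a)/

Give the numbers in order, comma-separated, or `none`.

1

1 → match
2 → no match
3 → no match
4 → no match — must end with 'bab'
5 → no match
6 → no match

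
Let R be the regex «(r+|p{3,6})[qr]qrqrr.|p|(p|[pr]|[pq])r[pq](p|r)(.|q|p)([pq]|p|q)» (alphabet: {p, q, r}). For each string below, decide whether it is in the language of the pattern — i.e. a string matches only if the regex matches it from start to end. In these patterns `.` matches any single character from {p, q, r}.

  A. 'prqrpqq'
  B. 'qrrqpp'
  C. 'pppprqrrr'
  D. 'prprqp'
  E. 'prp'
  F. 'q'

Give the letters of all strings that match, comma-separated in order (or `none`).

D

A. 'prqrpqq' → no match
B. 'qrrqpp' → no match
C. 'pppprqrrr' → no match
D. 'prprqp' → match
E. 'prp' → no match
F. 'q' → no match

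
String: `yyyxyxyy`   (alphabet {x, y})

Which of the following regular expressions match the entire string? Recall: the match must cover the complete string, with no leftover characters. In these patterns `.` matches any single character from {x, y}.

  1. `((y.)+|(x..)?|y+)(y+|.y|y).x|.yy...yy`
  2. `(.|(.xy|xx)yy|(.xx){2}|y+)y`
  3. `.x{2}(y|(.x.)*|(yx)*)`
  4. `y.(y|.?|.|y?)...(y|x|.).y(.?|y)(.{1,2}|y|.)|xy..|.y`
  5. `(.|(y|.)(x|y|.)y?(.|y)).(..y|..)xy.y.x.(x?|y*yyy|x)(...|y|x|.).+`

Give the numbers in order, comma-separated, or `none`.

1 → match
2 → no match
3 → no match
4 → no match
5 → no match

1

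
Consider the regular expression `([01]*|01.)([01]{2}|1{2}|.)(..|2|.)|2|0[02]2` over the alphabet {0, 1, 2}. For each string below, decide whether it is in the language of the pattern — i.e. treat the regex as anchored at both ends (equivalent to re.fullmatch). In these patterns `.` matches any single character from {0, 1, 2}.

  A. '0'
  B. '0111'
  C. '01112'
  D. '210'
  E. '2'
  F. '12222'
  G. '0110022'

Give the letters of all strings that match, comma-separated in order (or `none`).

B, C, D, E, G

A → no match
B → match
C → match
D → match
E → match
F → no match
G → match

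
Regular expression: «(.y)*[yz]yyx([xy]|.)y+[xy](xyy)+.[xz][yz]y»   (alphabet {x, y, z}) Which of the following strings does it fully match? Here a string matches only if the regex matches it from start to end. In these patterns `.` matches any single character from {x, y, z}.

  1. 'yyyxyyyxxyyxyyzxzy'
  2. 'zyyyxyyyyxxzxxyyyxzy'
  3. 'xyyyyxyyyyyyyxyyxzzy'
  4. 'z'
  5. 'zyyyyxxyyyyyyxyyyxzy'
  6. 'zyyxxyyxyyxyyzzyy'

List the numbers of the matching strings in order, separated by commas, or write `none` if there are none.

1 → match
2 → no match
3 → match
4 → no match — must end with 'y'
5 → match
6 → match

1, 3, 5, 6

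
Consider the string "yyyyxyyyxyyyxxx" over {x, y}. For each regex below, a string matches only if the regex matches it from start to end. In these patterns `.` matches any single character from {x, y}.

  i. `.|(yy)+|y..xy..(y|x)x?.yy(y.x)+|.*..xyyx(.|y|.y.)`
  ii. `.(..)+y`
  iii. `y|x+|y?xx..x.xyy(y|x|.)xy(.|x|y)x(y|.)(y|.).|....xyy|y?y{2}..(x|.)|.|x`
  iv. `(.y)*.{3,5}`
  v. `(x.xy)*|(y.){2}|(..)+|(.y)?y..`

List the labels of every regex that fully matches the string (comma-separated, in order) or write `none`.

i → no match
ii → no match — must end with "y"
iii → no match
iv → match
v → no match

iv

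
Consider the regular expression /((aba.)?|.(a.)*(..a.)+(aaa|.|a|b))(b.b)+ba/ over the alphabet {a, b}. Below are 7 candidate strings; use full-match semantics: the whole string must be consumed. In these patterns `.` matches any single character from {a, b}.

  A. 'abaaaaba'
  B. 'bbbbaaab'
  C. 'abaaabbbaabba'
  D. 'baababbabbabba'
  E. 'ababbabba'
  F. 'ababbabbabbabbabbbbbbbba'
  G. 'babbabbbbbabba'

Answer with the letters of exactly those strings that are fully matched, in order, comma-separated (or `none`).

A → no match — must end with 'bba'
B → no match — must end with 'bba'
C → no match
D → no match
E → match
F → match
G → match

E, F, G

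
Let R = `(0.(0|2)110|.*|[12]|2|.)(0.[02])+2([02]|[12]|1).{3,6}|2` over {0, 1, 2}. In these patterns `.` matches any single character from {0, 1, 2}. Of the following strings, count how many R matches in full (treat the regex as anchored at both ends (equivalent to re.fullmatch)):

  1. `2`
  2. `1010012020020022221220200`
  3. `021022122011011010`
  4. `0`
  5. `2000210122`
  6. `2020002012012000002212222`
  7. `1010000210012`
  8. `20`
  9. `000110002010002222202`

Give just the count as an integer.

5

1 → match
2 → no match
3 → no match
4 → no match
5 → match
6 → match
7 → match
8 → no match
9 → match
Total matched: 5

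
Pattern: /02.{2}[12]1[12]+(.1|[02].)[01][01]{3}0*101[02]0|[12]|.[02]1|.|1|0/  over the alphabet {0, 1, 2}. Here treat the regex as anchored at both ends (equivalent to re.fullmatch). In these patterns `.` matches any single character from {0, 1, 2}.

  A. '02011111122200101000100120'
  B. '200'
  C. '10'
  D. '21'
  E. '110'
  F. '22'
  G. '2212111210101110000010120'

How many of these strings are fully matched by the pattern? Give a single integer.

0

A → no match
B → no match
C → no match
D → no match
E → no match
F → no match
G → no match
Total matched: 0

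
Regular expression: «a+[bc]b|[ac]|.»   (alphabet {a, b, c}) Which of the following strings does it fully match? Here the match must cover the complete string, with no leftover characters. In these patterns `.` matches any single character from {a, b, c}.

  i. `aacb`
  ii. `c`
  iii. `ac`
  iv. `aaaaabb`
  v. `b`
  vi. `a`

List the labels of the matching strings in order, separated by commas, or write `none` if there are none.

i, ii, iv, v, vi

i → match
ii → match
iii → no match
iv → match
v → match
vi → match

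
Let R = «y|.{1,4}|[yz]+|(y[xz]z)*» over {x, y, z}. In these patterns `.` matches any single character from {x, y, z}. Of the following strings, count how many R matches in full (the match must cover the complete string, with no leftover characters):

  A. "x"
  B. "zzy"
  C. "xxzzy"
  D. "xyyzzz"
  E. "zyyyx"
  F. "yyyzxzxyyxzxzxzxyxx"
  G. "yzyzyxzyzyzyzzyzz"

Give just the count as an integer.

A → match
B → match
C → no match
D → no match
E → no match
F → no match
G → no match
Total matched: 2

2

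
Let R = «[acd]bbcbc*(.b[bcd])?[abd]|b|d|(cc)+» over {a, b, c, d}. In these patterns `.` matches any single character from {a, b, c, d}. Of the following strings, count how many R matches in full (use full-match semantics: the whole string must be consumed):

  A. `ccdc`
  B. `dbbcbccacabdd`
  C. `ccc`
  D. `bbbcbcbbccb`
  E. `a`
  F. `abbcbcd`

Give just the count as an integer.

A → no match
B → no match
C → no match
D → no match
E → no match
F → match
Total matched: 1

1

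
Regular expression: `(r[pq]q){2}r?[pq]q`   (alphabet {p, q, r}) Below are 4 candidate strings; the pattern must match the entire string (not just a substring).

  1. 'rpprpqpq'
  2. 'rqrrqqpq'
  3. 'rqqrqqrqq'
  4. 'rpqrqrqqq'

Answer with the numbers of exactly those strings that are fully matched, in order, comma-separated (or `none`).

1 → no match
2 → no match
3 → match
4 → no match

3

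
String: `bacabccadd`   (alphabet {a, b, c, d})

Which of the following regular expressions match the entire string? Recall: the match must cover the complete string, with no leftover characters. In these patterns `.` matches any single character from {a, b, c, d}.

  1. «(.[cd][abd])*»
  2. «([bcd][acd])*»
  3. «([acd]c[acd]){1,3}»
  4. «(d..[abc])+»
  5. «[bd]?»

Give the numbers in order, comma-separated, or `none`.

1 → no match
2 → match
3 → no match
4 → no match — must start with `d`
5 → no match

2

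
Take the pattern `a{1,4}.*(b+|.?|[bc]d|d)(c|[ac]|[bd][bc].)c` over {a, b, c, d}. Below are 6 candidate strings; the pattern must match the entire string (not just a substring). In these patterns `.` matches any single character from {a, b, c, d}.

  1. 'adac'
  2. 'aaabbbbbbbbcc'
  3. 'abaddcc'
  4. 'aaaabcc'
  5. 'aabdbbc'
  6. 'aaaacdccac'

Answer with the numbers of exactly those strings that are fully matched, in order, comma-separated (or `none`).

1 → match
2 → match
3 → match
4 → match
5 → match
6 → match

1, 2, 3, 4, 5, 6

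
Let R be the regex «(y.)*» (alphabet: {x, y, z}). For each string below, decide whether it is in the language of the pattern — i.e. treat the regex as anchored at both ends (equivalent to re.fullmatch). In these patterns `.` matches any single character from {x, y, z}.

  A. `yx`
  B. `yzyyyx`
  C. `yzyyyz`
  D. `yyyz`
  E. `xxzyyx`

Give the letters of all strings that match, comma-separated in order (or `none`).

A → match
B → match
C → match
D → match
E → no match

A, B, C, D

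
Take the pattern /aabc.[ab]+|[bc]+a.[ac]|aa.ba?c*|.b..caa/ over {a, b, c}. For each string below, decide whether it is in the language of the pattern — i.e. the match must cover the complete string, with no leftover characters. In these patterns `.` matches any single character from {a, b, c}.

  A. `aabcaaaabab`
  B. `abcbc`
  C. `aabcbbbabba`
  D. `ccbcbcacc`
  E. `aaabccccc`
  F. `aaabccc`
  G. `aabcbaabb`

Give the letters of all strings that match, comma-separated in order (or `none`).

A → match
B → no match
C → match
D → match
E → match
F → match
G → match

A, C, D, E, F, G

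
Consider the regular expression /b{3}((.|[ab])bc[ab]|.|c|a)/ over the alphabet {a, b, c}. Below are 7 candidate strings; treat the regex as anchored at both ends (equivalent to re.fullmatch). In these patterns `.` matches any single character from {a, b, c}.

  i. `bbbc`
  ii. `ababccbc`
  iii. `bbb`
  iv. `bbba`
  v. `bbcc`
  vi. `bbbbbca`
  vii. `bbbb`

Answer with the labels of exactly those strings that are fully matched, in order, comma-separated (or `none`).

i → match
ii → no match — must start with `b`
iii → no match
iv → match
v → no match
vi → match
vii → match

i, iv, vi, vii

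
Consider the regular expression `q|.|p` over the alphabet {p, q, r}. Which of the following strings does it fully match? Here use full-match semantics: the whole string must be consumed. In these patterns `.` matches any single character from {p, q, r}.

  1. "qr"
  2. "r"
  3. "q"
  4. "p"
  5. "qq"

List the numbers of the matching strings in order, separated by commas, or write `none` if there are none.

1 → no match
2 → match
3 → match
4 → match
5 → no match

2, 3, 4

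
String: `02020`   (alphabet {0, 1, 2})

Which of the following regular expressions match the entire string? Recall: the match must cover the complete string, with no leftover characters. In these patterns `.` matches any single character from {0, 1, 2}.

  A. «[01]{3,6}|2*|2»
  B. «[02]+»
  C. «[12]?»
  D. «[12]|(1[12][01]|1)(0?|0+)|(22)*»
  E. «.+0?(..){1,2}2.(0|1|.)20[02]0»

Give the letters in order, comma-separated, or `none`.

B

A → no match
B → match
C → no match
D → no match
E → no match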